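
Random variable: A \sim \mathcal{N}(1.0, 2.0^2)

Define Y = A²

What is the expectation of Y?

Using E[X²] = Var(X) + (E[X])²:
E[A] = 1
Var(A) = 2.0^2 = 4
E[A²] = 4 + 1² = 4 + 1 = 5

5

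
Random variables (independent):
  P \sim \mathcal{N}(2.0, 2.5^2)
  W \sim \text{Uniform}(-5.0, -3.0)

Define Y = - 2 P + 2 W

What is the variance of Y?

For independent RVs: Var(aX + bY) = a²Var(X) + b²Var(Y)
Var(P) = 6.25
Var(W) = 0.33333333
Var(Y) = (-2)²*6.25 + 2²*0.33333333
= 4*6.25 + 4*0.33333333 = 26.333333

26.333333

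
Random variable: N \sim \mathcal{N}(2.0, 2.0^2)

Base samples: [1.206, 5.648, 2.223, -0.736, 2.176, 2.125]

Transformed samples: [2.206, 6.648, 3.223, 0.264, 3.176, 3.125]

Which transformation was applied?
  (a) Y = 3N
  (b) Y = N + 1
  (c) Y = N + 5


Checking option (b) Y = N + 1:
  N = 1.206 -> Y = 2.206 ✓
  N = 5.648 -> Y = 6.648 ✓
  N = 2.223 -> Y = 3.223 ✓
All samples match this transformation.

(b) N + 1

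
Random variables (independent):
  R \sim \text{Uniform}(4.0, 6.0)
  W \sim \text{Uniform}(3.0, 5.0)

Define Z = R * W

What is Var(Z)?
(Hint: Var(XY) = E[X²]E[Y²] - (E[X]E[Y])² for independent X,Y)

Var(XY) = E[X²]E[Y²] - (E[X]E[Y])²
E[R] = 5, Var(R) = 0.33333333
E[W] = 4, Var(W) = 0.33333333
E[R²] = 0.33333333 + 5² = 25.333333
E[W²] = 0.33333333 + 4² = 16.333333
Var(Z) = 25.333333*16.333333 - (5*4)²
= 413.77778 - 400 = 13.777778

13.777778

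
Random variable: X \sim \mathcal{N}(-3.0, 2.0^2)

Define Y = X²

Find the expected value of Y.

Using E[X²] = Var(X) + (E[X])²:
E[X] = -3
Var(X) = 2.0^2 = 4
E[X²] = 4 + (-3)² = 4 + 9 = 13

13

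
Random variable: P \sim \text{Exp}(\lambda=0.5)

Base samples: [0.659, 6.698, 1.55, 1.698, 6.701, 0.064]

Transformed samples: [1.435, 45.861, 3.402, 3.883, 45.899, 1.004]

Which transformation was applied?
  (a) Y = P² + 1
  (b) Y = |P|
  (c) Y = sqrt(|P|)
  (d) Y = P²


Checking option (a) Y = P² + 1:
  P = 0.659 -> Y = 1.435 ✓
  P = 6.698 -> Y = 45.861 ✓
  P = 1.55 -> Y = 3.402 ✓
All samples match this transformation.

(a) P² + 1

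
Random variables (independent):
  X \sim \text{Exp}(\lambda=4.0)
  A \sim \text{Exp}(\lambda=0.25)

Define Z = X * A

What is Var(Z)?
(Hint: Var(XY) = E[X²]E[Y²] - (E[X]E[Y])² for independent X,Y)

Var(XY) = E[X²]E[Y²] - (E[X]E[Y])²
E[X] = 0.25, Var(X) = 0.0625
E[A] = 4, Var(A) = 16
E[X²] = 0.0625 + 0.25² = 0.125
E[A²] = 16 + 4² = 32
Var(Z) = 0.125*32 - (0.25*4)²
= 4 - 1 = 3

3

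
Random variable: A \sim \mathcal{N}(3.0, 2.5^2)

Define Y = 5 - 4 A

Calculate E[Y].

For Y = -4A + 5:
E[Y] = -4 * E[A] + 5
E[A] = 3.0 = 3
E[Y] = -4 * 3 + 5 = -7

-7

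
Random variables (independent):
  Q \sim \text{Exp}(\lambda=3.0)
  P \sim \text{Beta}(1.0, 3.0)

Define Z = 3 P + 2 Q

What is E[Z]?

E[Z] = 2*E[Q] + 3*E[P]
E[Q] = 0.33333333
E[P] = 0.25
E[Z] = 2*0.33333333 + 3*0.25 = 1.4166667

1.4166667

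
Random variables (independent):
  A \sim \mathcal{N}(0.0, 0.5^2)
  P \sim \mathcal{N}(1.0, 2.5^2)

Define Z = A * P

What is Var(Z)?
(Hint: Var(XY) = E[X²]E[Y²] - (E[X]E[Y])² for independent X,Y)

Var(XY) = E[X²]E[Y²] - (E[X]E[Y])²
E[A] = 0, Var(A) = 0.25
E[P] = 1, Var(P) = 6.25
E[A²] = 0.25 + 0² = 0.25
E[P²] = 6.25 + 1² = 7.25
Var(Z) = 0.25*7.25 - (0*1)²
= 1.8125 - 0 = 1.8125

1.8125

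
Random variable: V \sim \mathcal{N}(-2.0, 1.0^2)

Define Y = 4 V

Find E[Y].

For Y = 4V:
E[Y] = 4 * E[V]
E[V] = -2.0 = -2
E[Y] = 4 * (-2) = -8

-8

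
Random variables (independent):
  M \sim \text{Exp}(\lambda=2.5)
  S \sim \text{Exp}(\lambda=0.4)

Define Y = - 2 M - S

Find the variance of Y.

For independent RVs: Var(aX + bY) = a²Var(X) + b²Var(Y)
Var(M) = 0.16
Var(S) = 6.25
Var(Y) = (-2)²*0.16 + (-1)²*6.25
= 4*0.16 + 1*6.25 = 6.89

6.89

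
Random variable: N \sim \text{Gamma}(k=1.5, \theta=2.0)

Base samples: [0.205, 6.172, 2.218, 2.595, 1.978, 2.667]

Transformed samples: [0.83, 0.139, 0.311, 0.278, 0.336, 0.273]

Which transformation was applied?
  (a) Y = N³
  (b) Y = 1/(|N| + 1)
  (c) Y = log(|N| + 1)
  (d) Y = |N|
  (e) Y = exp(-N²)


Checking option (b) Y = 1/(|N| + 1):
  N = 0.205 -> Y = 0.83 ✓
  N = 6.172 -> Y = 0.139 ✓
  N = 2.218 -> Y = 0.311 ✓
All samples match this transformation.

(b) 1/(|N| + 1)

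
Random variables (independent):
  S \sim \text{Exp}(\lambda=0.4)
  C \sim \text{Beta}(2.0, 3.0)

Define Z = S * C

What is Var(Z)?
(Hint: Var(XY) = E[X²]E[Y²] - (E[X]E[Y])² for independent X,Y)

Var(XY) = E[X²]E[Y²] - (E[X]E[Y])²
E[S] = 2.5, Var(S) = 6.25
E[C] = 0.4, Var(C) = 0.04
E[S²] = 6.25 + 2.5² = 12.5
E[C²] = 0.04 + 0.4² = 0.2
Var(Z) = 12.5*0.2 - (2.5*0.4)²
= 2.5 - 1 = 1.5

1.5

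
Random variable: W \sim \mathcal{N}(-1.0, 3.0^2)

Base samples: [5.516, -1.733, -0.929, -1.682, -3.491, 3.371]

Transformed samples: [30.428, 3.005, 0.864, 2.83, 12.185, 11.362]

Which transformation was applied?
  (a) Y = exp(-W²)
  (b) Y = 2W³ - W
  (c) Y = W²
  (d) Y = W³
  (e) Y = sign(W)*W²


Checking option (c) Y = W²:
  W = 5.516 -> Y = 30.428 ✓
  W = -1.733 -> Y = 3.005 ✓
  W = -0.929 -> Y = 0.864 ✓
All samples match this transformation.

(c) W²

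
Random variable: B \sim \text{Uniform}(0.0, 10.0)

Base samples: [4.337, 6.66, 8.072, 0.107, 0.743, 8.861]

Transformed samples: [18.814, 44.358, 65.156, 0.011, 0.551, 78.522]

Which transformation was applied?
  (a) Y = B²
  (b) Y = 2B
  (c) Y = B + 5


Checking option (a) Y = B²:
  B = 4.337 -> Y = 18.814 ✓
  B = 6.66 -> Y = 44.358 ✓
  B = 8.072 -> Y = 65.156 ✓
All samples match this transformation.

(a) B²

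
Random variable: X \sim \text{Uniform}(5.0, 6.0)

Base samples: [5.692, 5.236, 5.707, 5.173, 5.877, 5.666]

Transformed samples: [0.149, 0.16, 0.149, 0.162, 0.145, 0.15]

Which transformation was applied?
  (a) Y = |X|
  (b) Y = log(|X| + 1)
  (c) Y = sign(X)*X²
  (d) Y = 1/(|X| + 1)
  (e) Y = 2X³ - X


Checking option (d) Y = 1/(|X| + 1):
  X = 5.692 -> Y = 0.149 ✓
  X = 5.236 -> Y = 0.16 ✓
  X = 5.707 -> Y = 0.149 ✓
All samples match this transformation.

(d) 1/(|X| + 1)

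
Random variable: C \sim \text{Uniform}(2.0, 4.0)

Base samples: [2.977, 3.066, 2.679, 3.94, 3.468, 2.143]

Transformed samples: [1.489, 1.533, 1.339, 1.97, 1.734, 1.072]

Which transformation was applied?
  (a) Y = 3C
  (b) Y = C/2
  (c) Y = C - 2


Checking option (b) Y = C/2:
  C = 2.977 -> Y = 1.489 ✓
  C = 3.066 -> Y = 1.533 ✓
  C = 2.679 -> Y = 1.339 ✓
All samples match this transformation.

(b) C/2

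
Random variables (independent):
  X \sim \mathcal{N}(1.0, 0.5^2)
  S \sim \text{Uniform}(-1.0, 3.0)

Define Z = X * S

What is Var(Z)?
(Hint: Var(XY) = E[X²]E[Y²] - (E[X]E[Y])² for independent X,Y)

Var(XY) = E[X²]E[Y²] - (E[X]E[Y])²
E[X] = 1, Var(X) = 0.25
E[S] = 1, Var(S) = 1.3333333
E[X²] = 0.25 + 1² = 1.25
E[S²] = 1.3333333 + 1² = 2.3333333
Var(Z) = 1.25*2.3333333 - (1*1)²
= 2.9166667 - 1 = 1.9166667

1.9166667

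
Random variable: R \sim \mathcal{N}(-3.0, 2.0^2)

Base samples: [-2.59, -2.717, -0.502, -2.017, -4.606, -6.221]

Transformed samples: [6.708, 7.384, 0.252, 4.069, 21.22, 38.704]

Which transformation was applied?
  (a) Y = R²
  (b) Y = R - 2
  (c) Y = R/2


Checking option (a) Y = R²:
  R = -2.59 -> Y = 6.708 ✓
  R = -2.717 -> Y = 7.384 ✓
  R = -0.502 -> Y = 0.252 ✓
All samples match this transformation.

(a) R²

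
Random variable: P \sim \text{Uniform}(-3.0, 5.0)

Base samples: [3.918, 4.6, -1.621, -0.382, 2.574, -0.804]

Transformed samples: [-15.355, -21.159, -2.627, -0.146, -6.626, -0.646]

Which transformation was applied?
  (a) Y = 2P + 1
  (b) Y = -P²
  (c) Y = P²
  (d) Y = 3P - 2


Checking option (b) Y = -P²:
  P = 3.918 -> Y = -15.355 ✓
  P = 4.6 -> Y = -21.159 ✓
  P = -1.621 -> Y = -2.627 ✓
All samples match this transformation.

(b) -P²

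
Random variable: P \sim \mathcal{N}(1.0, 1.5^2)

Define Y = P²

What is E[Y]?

Using E[X²] = Var(X) + (E[X])²:
E[P] = 1
Var(P) = 1.5^2 = 2.25
E[P²] = 2.25 + 1² = 2.25 + 1 = 3.25

3.25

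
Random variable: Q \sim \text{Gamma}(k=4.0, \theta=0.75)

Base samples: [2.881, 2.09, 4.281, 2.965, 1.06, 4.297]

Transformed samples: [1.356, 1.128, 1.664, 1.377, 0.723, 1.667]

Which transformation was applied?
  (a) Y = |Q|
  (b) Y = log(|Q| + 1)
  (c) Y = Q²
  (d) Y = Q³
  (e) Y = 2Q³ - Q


Checking option (b) Y = log(|Q| + 1):
  Q = 2.881 -> Y = 1.356 ✓
  Q = 2.09 -> Y = 1.128 ✓
  Q = 4.281 -> Y = 1.664 ✓
All samples match this transformation.

(b) log(|Q| + 1)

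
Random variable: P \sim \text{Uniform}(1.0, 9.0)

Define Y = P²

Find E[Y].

E[P²] = Var(P) + (E[P])² = 5.3333333 + 25 = 30.333333

30.333333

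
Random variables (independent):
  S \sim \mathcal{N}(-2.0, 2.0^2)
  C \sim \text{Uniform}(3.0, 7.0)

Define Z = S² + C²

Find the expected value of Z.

E[Z] = E[S²] + E[C²]
E[S²] = Var(S) + E[S]² = 4 + 4 = 8
E[C²] = Var(C) + E[C]² = 1.3333333 + 25 = 26.333333
E[Z] = 8 + 26.333333 = 34.333333

34.333333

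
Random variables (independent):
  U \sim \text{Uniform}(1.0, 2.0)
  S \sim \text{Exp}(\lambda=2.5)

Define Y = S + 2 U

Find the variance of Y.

For independent RVs: Var(aX + bY) = a²Var(X) + b²Var(Y)
Var(U) = 0.083333333
Var(S) = 0.16
Var(Y) = 2²*0.083333333 + 1²*0.16
= 4*0.083333333 + 1*0.16 = 0.49333333

0.49333333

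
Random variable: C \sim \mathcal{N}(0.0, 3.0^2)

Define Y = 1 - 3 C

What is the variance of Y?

For Y = aC + b: Var(Y) = a² * Var(C)
Var(C) = 3.0^2 = 9
Var(Y) = (-3)² * 9 = 9 * 9 = 81

81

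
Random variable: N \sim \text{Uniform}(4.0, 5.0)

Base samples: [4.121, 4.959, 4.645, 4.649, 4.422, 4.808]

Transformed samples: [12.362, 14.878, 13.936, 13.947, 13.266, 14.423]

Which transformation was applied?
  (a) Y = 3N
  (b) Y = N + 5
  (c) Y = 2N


Checking option (a) Y = 3N:
  N = 4.121 -> Y = 12.362 ✓
  N = 4.959 -> Y = 14.878 ✓
  N = 4.645 -> Y = 13.936 ✓
All samples match this transformation.

(a) 3N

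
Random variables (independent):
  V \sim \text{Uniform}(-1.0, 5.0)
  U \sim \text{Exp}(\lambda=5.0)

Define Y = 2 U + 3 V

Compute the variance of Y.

For independent RVs: Var(aX + bY) = a²Var(X) + b²Var(Y)
Var(V) = 3
Var(U) = 0.04
Var(Y) = 3²*3 + 2²*0.04
= 9*3 + 4*0.04 = 27.16

27.16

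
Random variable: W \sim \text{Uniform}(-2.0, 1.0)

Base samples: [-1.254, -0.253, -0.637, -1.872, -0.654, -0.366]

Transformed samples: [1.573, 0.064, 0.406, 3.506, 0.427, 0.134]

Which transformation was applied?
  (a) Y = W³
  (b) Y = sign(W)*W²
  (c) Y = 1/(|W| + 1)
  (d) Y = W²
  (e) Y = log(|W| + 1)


Checking option (d) Y = W²:
  W = -1.254 -> Y = 1.573 ✓
  W = -0.253 -> Y = 0.064 ✓
  W = -0.637 -> Y = 0.406 ✓
All samples match this transformation.

(d) W²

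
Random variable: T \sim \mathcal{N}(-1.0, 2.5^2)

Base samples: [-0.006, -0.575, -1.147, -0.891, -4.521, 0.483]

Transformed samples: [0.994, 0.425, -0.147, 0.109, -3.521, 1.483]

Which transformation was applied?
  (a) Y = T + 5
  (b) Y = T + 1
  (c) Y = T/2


Checking option (b) Y = T + 1:
  T = -0.006 -> Y = 0.994 ✓
  T = -0.575 -> Y = 0.425 ✓
  T = -1.147 -> Y = -0.147 ✓
All samples match this transformation.

(b) T + 1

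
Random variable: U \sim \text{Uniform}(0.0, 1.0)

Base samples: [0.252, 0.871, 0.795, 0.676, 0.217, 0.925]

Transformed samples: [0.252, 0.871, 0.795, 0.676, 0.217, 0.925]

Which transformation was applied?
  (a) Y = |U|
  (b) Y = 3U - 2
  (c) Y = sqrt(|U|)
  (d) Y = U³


Checking option (a) Y = |U|:
  U = 0.252 -> Y = 0.252 ✓
  U = 0.871 -> Y = 0.871 ✓
  U = 0.795 -> Y = 0.795 ✓
All samples match this transformation.

(a) |U|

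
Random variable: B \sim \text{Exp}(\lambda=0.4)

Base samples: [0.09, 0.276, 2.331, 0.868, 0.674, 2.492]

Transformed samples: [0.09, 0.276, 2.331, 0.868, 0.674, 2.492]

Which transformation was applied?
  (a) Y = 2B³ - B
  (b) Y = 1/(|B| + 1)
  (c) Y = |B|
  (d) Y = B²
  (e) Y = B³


Checking option (c) Y = |B|:
  B = 0.09 -> Y = 0.09 ✓
  B = 0.276 -> Y = 0.276 ✓
  B = 2.331 -> Y = 2.331 ✓
All samples match this transformation.

(c) |B|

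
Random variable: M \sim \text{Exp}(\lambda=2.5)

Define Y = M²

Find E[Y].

E[M²] = Var(M) + (E[M])² = 0.16 + 0.16 = 0.32

0.32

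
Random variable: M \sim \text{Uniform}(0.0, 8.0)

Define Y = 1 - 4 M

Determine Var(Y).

For Y = aM + b: Var(Y) = a² * Var(M)
Var(M) = (8 - 0)^2/12 = 5.3333333
Var(Y) = (-4)² * 5.3333333 = 16 * 5.3333333 = 85.333333

85.333333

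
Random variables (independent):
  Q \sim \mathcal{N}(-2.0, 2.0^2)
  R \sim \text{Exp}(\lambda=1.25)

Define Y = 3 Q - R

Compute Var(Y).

For independent RVs: Var(aX + bY) = a²Var(X) + b²Var(Y)
Var(Q) = 4
Var(R) = 0.64
Var(Y) = 3²*4 + (-1)²*0.64
= 9*4 + 1*0.64 = 36.64

36.64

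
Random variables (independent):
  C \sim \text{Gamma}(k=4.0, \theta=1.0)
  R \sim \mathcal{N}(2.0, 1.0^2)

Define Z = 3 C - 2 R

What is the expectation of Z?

E[Z] = 3*E[C] - 2*E[R]
E[C] = 4
E[R] = 2
E[Z] = 3*4 - 2*2 = 8

8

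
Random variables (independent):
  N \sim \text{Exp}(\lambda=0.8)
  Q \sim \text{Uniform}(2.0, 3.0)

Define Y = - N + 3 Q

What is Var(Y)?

For independent RVs: Var(aX + bY) = a²Var(X) + b²Var(Y)
Var(N) = 1.5625
Var(Q) = 0.083333333
Var(Y) = (-1)²*1.5625 + 3²*0.083333333
= 1*1.5625 + 9*0.083333333 = 2.3125

2.3125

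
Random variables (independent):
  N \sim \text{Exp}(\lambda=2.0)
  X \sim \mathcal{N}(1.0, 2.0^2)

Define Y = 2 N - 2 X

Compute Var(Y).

For independent RVs: Var(aX + bY) = a²Var(X) + b²Var(Y)
Var(N) = 0.25
Var(X) = 4
Var(Y) = 2²*0.25 + (-2)²*4
= 4*0.25 + 4*4 = 17

17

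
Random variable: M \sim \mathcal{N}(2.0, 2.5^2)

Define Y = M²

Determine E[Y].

Using E[X²] = Var(X) + (E[X])²:
E[M] = 2
Var(M) = 2.5^2 = 6.25
E[M²] = 6.25 + 2² = 6.25 + 4 = 10.25

10.25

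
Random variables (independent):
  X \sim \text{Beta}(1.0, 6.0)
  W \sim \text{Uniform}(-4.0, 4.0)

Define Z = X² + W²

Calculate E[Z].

E[Z] = E[X²] + E[W²]
E[X²] = Var(X) + E[X]² = 0.015306122 + 0.020408163 = 0.035714286
E[W²] = Var(W) + E[W]² = 5.3333333 + 0 = 5.3333333
E[Z] = 0.035714286 + 5.3333333 = 5.3690476

5.3690476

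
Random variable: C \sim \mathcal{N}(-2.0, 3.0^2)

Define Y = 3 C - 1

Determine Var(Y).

For Y = aC + b: Var(Y) = a² * Var(C)
Var(C) = 3.0^2 = 9
Var(Y) = 3² * 9 = 9 * 9 = 81

81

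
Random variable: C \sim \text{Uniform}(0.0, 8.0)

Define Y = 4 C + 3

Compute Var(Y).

For Y = aC + b: Var(Y) = a² * Var(C)
Var(C) = (8 - 0)^2/12 = 5.3333333
Var(Y) = 4² * 5.3333333 = 16 * 5.3333333 = 85.333333

85.333333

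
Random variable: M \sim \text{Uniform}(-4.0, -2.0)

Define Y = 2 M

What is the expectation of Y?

For Y = 2M:
E[Y] = 2 * E[M]
E[M] = (-4 - 2)/2 = -3
E[Y] = 2 * (-3) = -6

-6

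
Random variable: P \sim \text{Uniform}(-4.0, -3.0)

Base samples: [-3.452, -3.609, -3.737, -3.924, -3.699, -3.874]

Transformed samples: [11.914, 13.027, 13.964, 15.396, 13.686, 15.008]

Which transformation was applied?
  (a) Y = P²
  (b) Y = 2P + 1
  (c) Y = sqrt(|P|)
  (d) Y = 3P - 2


Checking option (a) Y = P²:
  P = -3.452 -> Y = 11.914 ✓
  P = -3.609 -> Y = 13.027 ✓
  P = -3.737 -> Y = 13.964 ✓
All samples match this transformation.

(a) P²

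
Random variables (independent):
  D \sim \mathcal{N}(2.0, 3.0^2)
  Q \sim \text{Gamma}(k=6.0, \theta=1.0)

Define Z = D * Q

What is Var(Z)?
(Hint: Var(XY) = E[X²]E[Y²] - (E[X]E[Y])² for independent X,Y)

Var(XY) = E[X²]E[Y²] - (E[X]E[Y])²
E[D] = 2, Var(D) = 9
E[Q] = 6, Var(Q) = 6
E[D²] = 9 + 2² = 13
E[Q²] = 6 + 6² = 42
Var(Z) = 13*42 - (2*6)²
= 546 - 144 = 402

402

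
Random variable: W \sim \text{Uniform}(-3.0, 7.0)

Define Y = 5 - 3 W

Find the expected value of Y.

For Y = -3W + 5:
E[Y] = -3 * E[W] + 5
E[W] = (-3 + 7)/2 = 2
E[Y] = -3 * 2 + 5 = -1

-1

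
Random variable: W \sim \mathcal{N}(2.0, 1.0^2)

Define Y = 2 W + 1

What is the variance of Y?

For Y = aW + b: Var(Y) = a² * Var(W)
Var(W) = 1.0^2 = 1
Var(Y) = 2² * 1 = 4 * 1 = 4

4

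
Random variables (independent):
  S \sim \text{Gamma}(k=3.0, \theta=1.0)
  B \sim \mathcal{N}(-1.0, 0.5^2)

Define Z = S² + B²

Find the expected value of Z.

E[Z] = E[S²] + E[B²]
E[S²] = Var(S) + E[S]² = 3 + 9 = 12
E[B²] = Var(B) + E[B]² = 0.25 + 1 = 1.25
E[Z] = 12 + 1.25 = 13.25

13.25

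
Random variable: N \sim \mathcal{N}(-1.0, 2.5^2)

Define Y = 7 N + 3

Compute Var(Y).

For Y = aN + b: Var(Y) = a² * Var(N)
Var(N) = 2.5^2 = 6.25
Var(Y) = 7² * 6.25 = 49 * 6.25 = 306.25

306.25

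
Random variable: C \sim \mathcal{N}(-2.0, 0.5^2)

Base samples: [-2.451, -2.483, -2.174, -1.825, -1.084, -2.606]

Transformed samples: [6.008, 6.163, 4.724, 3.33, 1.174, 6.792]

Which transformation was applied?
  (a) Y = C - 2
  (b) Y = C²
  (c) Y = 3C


Checking option (b) Y = C²:
  C = -2.451 -> Y = 6.008 ✓
  C = -2.483 -> Y = 6.163 ✓
  C = -2.174 -> Y = 4.724 ✓
All samples match this transformation.

(b) C²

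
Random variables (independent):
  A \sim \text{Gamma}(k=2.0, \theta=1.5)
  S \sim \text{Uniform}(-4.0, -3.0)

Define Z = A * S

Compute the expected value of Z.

For independent RVs: E[XY] = E[X]*E[Y]
E[A] = 3
E[S] = -3.5
E[Z] = 3 * (-3.5) = -10.5

-10.5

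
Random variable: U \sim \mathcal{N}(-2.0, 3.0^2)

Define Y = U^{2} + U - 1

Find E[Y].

E[Y] = 1*E[U²] + 1*E[U] - 1
E[U] = -2
E[U²] = Var(U) + (E[U])² = 9 + 4 = 13
E[Y] = 1*13 + 1*(-2) - 1 = 10

10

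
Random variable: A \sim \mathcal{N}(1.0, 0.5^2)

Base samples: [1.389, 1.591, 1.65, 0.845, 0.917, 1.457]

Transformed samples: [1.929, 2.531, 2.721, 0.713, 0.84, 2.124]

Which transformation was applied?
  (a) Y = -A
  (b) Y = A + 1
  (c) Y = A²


Checking option (c) Y = A²:
  A = 1.389 -> Y = 1.929 ✓
  A = 1.591 -> Y = 2.531 ✓
  A = 1.65 -> Y = 2.721 ✓
All samples match this transformation.

(c) A²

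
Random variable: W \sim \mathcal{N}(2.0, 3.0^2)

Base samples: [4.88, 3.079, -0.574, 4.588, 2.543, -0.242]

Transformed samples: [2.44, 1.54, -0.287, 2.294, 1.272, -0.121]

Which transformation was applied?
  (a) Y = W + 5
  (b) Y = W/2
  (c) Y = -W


Checking option (b) Y = W/2:
  W = 4.88 -> Y = 2.44 ✓
  W = 3.079 -> Y = 1.54 ✓
  W = -0.574 -> Y = -0.287 ✓
All samples match this transformation.

(b) W/2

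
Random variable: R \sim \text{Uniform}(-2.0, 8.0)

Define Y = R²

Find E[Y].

E[R²] = Var(R) + (E[R])² = 8.3333333 + 9 = 17.333333

17.333333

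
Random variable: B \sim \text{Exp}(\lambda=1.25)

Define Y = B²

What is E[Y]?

Using E[X²] = Var(X) + (E[X])²:
E[B] = 0.8
Var(B) = 1/1.25^2 = 0.64
E[B²] = 0.64 + 0.8² = 0.64 + 0.64 = 1.28

1.28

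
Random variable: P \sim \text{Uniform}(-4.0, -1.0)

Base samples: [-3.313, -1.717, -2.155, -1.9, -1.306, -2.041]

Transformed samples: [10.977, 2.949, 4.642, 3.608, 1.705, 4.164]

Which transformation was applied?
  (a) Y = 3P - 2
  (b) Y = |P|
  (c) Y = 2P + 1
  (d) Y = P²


Checking option (d) Y = P²:
  P = -3.313 -> Y = 10.977 ✓
  P = -1.717 -> Y = 2.949 ✓
  P = -2.155 -> Y = 4.642 ✓
All samples match this transformation.

(d) P²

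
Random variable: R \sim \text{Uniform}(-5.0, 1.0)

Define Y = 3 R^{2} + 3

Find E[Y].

E[Y] = 3*E[R²] + 3
E[R] = -2
E[R²] = Var(R) + (E[R])² = 3 + 4 = 7
E[Y] = 3*7 + 3 = 24

24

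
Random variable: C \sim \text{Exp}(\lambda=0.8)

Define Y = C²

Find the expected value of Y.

Using E[X²] = Var(X) + (E[X])²:
E[C] = 1.25
Var(C) = 1/0.8^2 = 1.5625
E[C²] = 1.5625 + 1.25² = 1.5625 + 1.5625 = 3.125

3.125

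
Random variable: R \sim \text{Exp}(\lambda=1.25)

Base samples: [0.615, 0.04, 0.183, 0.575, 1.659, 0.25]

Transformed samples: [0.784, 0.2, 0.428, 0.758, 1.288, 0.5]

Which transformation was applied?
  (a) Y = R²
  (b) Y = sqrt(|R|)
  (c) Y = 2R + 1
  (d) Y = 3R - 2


Checking option (b) Y = sqrt(|R|):
  R = 0.615 -> Y = 0.784 ✓
  R = 0.04 -> Y = 0.2 ✓
  R = 0.183 -> Y = 0.428 ✓
All samples match this transformation.

(b) sqrt(|R|)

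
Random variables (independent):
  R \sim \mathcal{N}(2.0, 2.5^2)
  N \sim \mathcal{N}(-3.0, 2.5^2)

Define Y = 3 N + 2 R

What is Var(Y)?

For independent RVs: Var(aX + bY) = a²Var(X) + b²Var(Y)
Var(R) = 6.25
Var(N) = 6.25
Var(Y) = 2²*6.25 + 3²*6.25
= 4*6.25 + 9*6.25 = 81.25

81.25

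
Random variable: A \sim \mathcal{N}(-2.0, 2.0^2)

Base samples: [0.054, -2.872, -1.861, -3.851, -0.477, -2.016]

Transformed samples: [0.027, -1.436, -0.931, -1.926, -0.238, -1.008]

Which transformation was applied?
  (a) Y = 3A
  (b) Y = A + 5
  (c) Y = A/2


Checking option (c) Y = A/2:
  A = 0.054 -> Y = 0.027 ✓
  A = -2.872 -> Y = -1.436 ✓
  A = -1.861 -> Y = -0.931 ✓
All samples match this transformation.

(c) A/2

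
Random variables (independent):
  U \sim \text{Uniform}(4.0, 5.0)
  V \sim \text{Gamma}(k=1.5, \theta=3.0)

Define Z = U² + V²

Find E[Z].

E[Z] = E[U²] + E[V²]
E[U²] = Var(U) + E[U]² = 0.083333333 + 20.25 = 20.333333
E[V²] = Var(V) + E[V]² = 13.5 + 20.25 = 33.75
E[Z] = 20.333333 + 33.75 = 54.083333

54.083333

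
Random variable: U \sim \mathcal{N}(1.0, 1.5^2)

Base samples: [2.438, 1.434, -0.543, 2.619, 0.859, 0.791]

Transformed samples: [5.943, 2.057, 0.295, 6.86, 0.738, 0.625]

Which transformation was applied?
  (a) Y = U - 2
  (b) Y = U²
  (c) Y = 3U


Checking option (b) Y = U²:
  U = 2.438 -> Y = 5.943 ✓
  U = 1.434 -> Y = 2.057 ✓
  U = -0.543 -> Y = 0.295 ✓
All samples match this transformation.

(b) U²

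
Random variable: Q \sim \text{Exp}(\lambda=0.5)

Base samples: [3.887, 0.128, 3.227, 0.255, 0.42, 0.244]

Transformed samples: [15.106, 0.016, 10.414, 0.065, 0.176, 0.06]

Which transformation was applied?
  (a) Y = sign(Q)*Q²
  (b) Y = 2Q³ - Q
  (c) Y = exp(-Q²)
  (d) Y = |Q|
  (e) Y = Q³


Checking option (a) Y = sign(Q)*Q²:
  Q = 3.887 -> Y = 15.106 ✓
  Q = 0.128 -> Y = 0.016 ✓
  Q = 3.227 -> Y = 10.414 ✓
All samples match this transformation.

(a) sign(Q)*Q²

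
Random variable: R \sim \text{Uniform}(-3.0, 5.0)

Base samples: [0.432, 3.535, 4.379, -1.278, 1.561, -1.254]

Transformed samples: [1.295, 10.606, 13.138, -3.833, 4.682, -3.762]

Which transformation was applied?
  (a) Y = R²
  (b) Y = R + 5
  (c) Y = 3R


Checking option (c) Y = 3R:
  R = 0.432 -> Y = 1.295 ✓
  R = 3.535 -> Y = 10.606 ✓
  R = 4.379 -> Y = 13.138 ✓
All samples match this transformation.

(c) 3R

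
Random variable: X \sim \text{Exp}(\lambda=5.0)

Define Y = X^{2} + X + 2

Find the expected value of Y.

E[Y] = 1*E[X²] + 1*E[X] + 2
E[X] = 0.2
E[X²] = Var(X) + (E[X])² = 0.04 + 0.04 = 0.08
E[Y] = 1*0.08 + 1*0.2 + 2 = 2.28

2.28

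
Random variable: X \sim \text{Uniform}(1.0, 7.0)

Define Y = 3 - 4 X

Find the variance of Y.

For Y = aX + b: Var(Y) = a² * Var(X)
Var(X) = (7 - 1)^2/12 = 3
Var(Y) = (-4)² * 3 = 16 * 3 = 48

48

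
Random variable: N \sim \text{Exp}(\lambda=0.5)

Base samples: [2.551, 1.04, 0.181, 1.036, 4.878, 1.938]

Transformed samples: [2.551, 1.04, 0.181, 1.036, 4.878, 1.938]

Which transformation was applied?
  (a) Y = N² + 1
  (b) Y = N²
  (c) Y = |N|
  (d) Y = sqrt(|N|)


Checking option (c) Y = |N|:
  N = 2.551 -> Y = 2.551 ✓
  N = 1.04 -> Y = 1.04 ✓
  N = 0.181 -> Y = 0.181 ✓
All samples match this transformation.

(c) |N|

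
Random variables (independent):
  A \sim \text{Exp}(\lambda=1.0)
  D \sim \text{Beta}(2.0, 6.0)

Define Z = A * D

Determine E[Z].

For independent RVs: E[XY] = E[X]*E[Y]
E[A] = 1
E[D] = 0.25
E[Z] = 1 * 0.25 = 0.25

0.25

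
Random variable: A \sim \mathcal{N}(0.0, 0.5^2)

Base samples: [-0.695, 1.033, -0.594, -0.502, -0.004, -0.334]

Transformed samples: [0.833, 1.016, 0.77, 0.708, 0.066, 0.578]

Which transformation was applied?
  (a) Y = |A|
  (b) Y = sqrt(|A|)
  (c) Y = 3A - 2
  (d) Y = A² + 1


Checking option (b) Y = sqrt(|A|):
  A = -0.695 -> Y = 0.833 ✓
  A = 1.033 -> Y = 1.016 ✓
  A = -0.594 -> Y = 0.77 ✓
All samples match this transformation.

(b) sqrt(|A|)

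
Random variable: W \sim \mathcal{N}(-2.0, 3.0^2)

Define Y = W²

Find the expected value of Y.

Using E[X²] = Var(X) + (E[X])²:
E[W] = -2
Var(W) = 3.0^2 = 9
E[W²] = 9 + (-2)² = 9 + 4 = 13

13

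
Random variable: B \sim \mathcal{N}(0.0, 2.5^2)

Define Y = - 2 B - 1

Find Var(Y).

For Y = aB + b: Var(Y) = a² * Var(B)
Var(B) = 2.5^2 = 6.25
Var(Y) = (-2)² * 6.25 = 4 * 6.25 = 25

25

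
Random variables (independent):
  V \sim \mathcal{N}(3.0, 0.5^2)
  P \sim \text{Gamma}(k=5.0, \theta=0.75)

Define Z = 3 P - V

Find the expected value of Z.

E[Z] = -1*E[V] + 3*E[P]
E[V] = 3
E[P] = 3.75
E[Z] = -1*3 + 3*3.75 = 8.25

8.25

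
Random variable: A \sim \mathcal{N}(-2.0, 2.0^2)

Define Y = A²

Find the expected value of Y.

Using E[X²] = Var(X) + (E[X])²:
E[A] = -2
Var(A) = 2.0^2 = 4
E[A²] = 4 + (-2)² = 4 + 4 = 8

8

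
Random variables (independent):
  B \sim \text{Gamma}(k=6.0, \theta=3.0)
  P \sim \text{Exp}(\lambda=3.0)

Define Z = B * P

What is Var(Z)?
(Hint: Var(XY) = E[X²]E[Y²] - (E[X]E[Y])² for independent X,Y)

Var(XY) = E[X²]E[Y²] - (E[X]E[Y])²
E[B] = 18, Var(B) = 54
E[P] = 0.33333333, Var(P) = 0.11111111
E[B²] = 54 + 18² = 378
E[P²] = 0.11111111 + 0.33333333² = 0.22222222
Var(Z) = 378*0.22222222 - (18*0.33333333)²
= 84 - 36 = 48

48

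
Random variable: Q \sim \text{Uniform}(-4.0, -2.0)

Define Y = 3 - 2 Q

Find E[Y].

For Y = -2Q + 3:
E[Y] = -2 * E[Q] + 3
E[Q] = (-4 - 2)/2 = -3
E[Y] = -2 * (-3) + 3 = 9

9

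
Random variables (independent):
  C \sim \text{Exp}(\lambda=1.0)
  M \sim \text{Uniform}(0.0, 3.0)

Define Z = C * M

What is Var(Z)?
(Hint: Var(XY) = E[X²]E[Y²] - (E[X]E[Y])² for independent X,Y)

Var(XY) = E[X²]E[Y²] - (E[X]E[Y])²
E[C] = 1, Var(C) = 1
E[M] = 1.5, Var(M) = 0.75
E[C²] = 1 + 1² = 2
E[M²] = 0.75 + 1.5² = 3
Var(Z) = 2*3 - (1*1.5)²
= 6 - 2.25 = 3.75

3.75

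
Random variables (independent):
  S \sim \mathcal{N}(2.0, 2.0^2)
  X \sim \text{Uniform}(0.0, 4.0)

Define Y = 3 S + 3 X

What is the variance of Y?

For independent RVs: Var(aX + bY) = a²Var(X) + b²Var(Y)
Var(S) = 4
Var(X) = 1.3333333
Var(Y) = 3²*4 + 3²*1.3333333
= 9*4 + 9*1.3333333 = 48

48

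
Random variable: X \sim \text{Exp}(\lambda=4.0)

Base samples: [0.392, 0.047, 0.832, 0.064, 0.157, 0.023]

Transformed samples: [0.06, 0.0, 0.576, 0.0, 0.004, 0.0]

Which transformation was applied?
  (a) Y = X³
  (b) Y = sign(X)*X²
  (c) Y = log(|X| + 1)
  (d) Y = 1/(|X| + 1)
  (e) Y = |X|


Checking option (a) Y = X³:
  X = 0.392 -> Y = 0.06 ✓
  X = 0.047 -> Y = 0.0 ✓
  X = 0.832 -> Y = 0.576 ✓
All samples match this transformation.

(a) X³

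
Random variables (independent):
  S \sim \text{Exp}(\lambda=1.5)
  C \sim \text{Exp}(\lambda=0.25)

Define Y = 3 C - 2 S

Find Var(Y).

For independent RVs: Var(aX + bY) = a²Var(X) + b²Var(Y)
Var(S) = 0.44444444
Var(C) = 16
Var(Y) = (-2)²*0.44444444 + 3²*16
= 4*0.44444444 + 9*16 = 145.77778

145.77778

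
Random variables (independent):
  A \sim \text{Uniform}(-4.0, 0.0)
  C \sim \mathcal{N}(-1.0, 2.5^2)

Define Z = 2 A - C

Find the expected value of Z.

E[Z] = 2*E[A] - 1*E[C]
E[A] = -2
E[C] = -1
E[Z] = 2*(-2) - 1*(-1) = -3

-3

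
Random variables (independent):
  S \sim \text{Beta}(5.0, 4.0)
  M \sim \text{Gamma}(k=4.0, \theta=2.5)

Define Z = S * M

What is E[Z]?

For independent RVs: E[XY] = E[X]*E[Y]
E[S] = 0.55555556
E[M] = 10
E[Z] = 0.55555556 * 10 = 5.5555556

5.5555556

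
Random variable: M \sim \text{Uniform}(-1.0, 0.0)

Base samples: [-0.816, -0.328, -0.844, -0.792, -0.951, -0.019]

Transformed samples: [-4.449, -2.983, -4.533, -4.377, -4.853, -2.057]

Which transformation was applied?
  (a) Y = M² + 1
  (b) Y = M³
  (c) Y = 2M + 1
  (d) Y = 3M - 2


Checking option (d) Y = 3M - 2:
  M = -0.816 -> Y = -4.449 ✓
  M = -0.328 -> Y = -2.983 ✓
  M = -0.844 -> Y = -4.533 ✓
All samples match this transformation.

(d) 3M - 2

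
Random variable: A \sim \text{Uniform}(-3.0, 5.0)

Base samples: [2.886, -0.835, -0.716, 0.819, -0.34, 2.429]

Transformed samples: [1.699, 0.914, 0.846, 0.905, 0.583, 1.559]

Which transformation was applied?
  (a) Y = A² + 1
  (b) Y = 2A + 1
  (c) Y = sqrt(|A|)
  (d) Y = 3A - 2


Checking option (c) Y = sqrt(|A|):
  A = 2.886 -> Y = 1.699 ✓
  A = -0.835 -> Y = 0.914 ✓
  A = -0.716 -> Y = 0.846 ✓
All samples match this transformation.

(c) sqrt(|A|)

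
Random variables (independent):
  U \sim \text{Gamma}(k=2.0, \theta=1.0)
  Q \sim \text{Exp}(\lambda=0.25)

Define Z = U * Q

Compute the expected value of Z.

For independent RVs: E[XY] = E[X]*E[Y]
E[U] = 2
E[Q] = 4
E[Z] = 2 * 4 = 8

8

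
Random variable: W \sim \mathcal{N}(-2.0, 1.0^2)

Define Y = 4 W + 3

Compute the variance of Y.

For Y = aW + b: Var(Y) = a² * Var(W)
Var(W) = 1.0^2 = 1
Var(Y) = 4² * 1 = 16 * 1 = 16

16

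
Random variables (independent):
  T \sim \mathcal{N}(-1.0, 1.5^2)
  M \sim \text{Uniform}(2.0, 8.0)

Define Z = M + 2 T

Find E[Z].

E[Z] = 2*E[T] + 1*E[M]
E[T] = -1
E[M] = 5
E[Z] = 2*(-1) + 1*5 = 3

3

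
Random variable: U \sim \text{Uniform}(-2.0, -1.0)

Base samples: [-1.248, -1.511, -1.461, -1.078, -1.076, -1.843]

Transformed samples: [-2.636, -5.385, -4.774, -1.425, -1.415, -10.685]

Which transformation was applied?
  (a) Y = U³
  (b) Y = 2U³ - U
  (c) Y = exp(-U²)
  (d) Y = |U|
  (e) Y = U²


Checking option (b) Y = 2U³ - U:
  U = -1.248 -> Y = -2.636 ✓
  U = -1.511 -> Y = -5.385 ✓
  U = -1.461 -> Y = -4.774 ✓
All samples match this transformation.

(b) 2U³ - U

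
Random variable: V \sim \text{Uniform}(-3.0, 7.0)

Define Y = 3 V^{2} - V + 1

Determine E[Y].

E[Y] = 3*E[V²] - 1*E[V] + 1
E[V] = 2
E[V²] = Var(V) + (E[V])² = 8.3333333 + 4 = 12.333333
E[Y] = 3*12.333333 - 1*2 + 1 = 36

36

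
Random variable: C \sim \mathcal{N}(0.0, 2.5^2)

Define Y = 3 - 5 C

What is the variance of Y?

For Y = aC + b: Var(Y) = a² * Var(C)
Var(C) = 2.5^2 = 6.25
Var(Y) = (-5)² * 6.25 = 25 * 6.25 = 156.25

156.25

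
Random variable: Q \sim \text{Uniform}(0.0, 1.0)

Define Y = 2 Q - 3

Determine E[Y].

For Y = 2Q - 3:
E[Y] = 2 * E[Q] - 3
E[Q] = (0 + 1)/2 = 0.5
E[Y] = 2 * 0.5 - 3 = -2

-2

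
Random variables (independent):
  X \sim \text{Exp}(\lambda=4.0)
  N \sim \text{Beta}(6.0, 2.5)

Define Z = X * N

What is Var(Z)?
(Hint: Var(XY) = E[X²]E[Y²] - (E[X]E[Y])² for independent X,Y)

Var(XY) = E[X²]E[Y²] - (E[X]E[Y])²
E[X] = 0.25, Var(X) = 0.0625
E[N] = 0.70588235, Var(N) = 0.021853943
E[X²] = 0.0625 + 0.25² = 0.125
E[N²] = 0.021853943 + 0.70588235² = 0.52012384
Var(Z) = 0.125*0.52012384 - (0.25*0.70588235)²
= 0.06501548 - 0.031141869 = 0.033873611

0.033873611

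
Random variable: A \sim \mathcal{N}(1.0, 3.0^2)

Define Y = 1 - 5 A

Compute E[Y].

For Y = -5A + 1:
E[Y] = -5 * E[A] + 1
E[A] = 1.0 = 1
E[Y] = -5 * 1 + 1 = -4

-4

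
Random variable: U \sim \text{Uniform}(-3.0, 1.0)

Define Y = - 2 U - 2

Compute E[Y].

For Y = -2U - 2:
E[Y] = -2 * E[U] - 2
E[U] = (-3 + 1)/2 = -1
E[Y] = -2 * (-1) - 2 = 0

0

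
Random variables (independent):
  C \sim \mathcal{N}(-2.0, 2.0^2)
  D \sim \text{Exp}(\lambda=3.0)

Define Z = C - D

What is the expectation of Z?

E[Z] = 1*E[C] - 1*E[D]
E[C] = -2
E[D] = 0.33333333
E[Z] = 1*(-2) - 1*0.33333333 = -2.3333333

-2.3333333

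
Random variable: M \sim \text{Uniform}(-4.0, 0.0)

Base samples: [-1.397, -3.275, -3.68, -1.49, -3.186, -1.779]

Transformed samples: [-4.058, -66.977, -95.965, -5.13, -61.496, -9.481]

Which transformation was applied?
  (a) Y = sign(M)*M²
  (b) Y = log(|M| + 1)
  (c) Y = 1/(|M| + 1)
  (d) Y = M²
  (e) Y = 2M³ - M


Checking option (e) Y = 2M³ - M:
  M = -1.397 -> Y = -4.058 ✓
  M = -3.275 -> Y = -66.977 ✓
  M = -3.68 -> Y = -95.965 ✓
All samples match this transformation.

(e) 2M³ - M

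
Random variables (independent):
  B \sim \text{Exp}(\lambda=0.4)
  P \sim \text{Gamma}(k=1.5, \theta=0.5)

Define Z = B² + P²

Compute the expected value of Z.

E[Z] = E[B²] + E[P²]
E[B²] = Var(B) + E[B]² = 6.25 + 6.25 = 12.5
E[P²] = Var(P) + E[P]² = 0.375 + 0.5625 = 0.9375
E[Z] = 12.5 + 0.9375 = 13.4375

13.4375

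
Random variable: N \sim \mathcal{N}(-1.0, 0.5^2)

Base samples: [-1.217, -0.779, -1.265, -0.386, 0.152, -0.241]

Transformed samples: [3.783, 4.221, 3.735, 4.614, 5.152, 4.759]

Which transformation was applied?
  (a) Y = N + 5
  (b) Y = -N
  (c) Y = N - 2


Checking option (a) Y = N + 5:
  N = -1.217 -> Y = 3.783 ✓
  N = -0.779 -> Y = 4.221 ✓
  N = -1.265 -> Y = 3.735 ✓
All samples match this transformation.

(a) N + 5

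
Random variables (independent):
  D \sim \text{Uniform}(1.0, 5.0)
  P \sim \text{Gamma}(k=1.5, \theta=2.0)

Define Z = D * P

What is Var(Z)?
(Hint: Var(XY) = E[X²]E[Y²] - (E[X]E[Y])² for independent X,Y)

Var(XY) = E[X²]E[Y²] - (E[X]E[Y])²
E[D] = 3, Var(D) = 1.3333333
E[P] = 3, Var(P) = 6
E[D²] = 1.3333333 + 3² = 10.333333
E[P²] = 6 + 3² = 15
Var(Z) = 10.333333*15 - (3*3)²
= 155 - 81 = 74

74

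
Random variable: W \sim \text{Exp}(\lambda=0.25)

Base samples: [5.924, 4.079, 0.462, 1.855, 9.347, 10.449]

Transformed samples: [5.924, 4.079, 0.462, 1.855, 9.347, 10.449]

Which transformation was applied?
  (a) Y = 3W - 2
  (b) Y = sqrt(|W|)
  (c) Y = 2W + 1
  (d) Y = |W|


Checking option (d) Y = |W|:
  W = 5.924 -> Y = 5.924 ✓
  W = 4.079 -> Y = 4.079 ✓
  W = 0.462 -> Y = 0.462 ✓
All samples match this transformation.

(d) |W|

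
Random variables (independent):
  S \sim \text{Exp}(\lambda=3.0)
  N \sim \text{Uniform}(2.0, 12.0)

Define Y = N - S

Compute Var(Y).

For independent RVs: Var(aX + bY) = a²Var(X) + b²Var(Y)
Var(S) = 0.11111111
Var(N) = 8.3333333
Var(Y) = (-1)²*0.11111111 + 1²*8.3333333
= 1*0.11111111 + 1*8.3333333 = 8.4444444

8.4444444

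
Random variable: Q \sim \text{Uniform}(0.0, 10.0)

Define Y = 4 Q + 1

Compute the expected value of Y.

For Y = 4Q + 1:
E[Y] = 4 * E[Q] + 1
E[Q] = (0 + 10)/2 = 5
E[Y] = 4 * 5 + 1 = 21

21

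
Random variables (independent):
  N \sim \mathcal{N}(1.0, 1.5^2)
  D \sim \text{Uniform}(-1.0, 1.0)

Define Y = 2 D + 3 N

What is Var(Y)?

For independent RVs: Var(aX + bY) = a²Var(X) + b²Var(Y)
Var(N) = 2.25
Var(D) = 0.33333333
Var(Y) = 3²*2.25 + 2²*0.33333333
= 9*2.25 + 4*0.33333333 = 21.583333

21.583333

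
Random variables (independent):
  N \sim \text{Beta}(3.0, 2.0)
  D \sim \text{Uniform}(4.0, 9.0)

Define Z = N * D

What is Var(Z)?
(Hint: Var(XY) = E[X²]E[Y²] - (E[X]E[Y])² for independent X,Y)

Var(XY) = E[X²]E[Y²] - (E[X]E[Y])²
E[N] = 0.6, Var(N) = 0.04
E[D] = 6.5, Var(D) = 2.0833333
E[N²] = 0.04 + 0.6² = 0.4
E[D²] = 2.0833333 + 6.5² = 44.333333
Var(Z) = 0.4*44.333333 - (0.6*6.5)²
= 17.733333 - 15.21 = 2.5233333

2.5233333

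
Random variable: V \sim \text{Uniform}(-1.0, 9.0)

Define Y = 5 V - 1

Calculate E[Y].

For Y = 5V - 1:
E[Y] = 5 * E[V] - 1
E[V] = (-1 + 9)/2 = 4
E[Y] = 5 * 4 - 1 = 19

19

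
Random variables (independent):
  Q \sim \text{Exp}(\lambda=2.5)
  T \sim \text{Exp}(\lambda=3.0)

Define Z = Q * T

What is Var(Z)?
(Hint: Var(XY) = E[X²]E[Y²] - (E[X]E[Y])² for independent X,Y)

Var(XY) = E[X²]E[Y²] - (E[X]E[Y])²
E[Q] = 0.4, Var(Q) = 0.16
E[T] = 0.33333333, Var(T) = 0.11111111
E[Q²] = 0.16 + 0.4² = 0.32
E[T²] = 0.11111111 + 0.33333333² = 0.22222222
Var(Z) = 0.32*0.22222222 - (0.4*0.33333333)²
= 0.071111111 - 0.017777778 = 0.053333333

0.053333333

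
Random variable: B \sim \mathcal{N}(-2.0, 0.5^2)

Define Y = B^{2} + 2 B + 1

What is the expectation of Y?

E[Y] = 1*E[B²] + 2*E[B] + 1
E[B] = -2
E[B²] = Var(B) + (E[B])² = 0.25 + 4 = 4.25
E[Y] = 1*4.25 + 2*(-2) + 1 = 1.25

1.25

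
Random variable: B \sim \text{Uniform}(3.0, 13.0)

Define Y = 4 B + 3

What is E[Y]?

For Y = 4B + 3:
E[Y] = 4 * E[B] + 3
E[B] = (3 + 13)/2 = 8
E[Y] = 4 * 8 + 3 = 35

35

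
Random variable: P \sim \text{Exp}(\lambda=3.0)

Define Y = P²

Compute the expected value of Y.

E[P²] = Var(P) + (E[P])² = 0.11111111 + 0.11111111 = 0.22222222

0.22222222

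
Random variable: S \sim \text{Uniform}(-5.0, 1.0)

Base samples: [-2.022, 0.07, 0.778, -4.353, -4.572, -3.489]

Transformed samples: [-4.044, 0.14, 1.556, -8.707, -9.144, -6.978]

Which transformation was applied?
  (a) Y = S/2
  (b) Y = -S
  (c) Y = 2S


Checking option (c) Y = 2S:
  S = -2.022 -> Y = -4.044 ✓
  S = 0.07 -> Y = 0.14 ✓
  S = 0.778 -> Y = 1.556 ✓
All samples match this transformation.

(c) 2S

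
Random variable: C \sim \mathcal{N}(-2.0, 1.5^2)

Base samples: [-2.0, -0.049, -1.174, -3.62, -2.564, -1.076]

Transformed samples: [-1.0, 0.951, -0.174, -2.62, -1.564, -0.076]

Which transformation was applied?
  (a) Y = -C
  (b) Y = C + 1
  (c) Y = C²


Checking option (b) Y = C + 1:
  C = -2.0 -> Y = -1.0 ✓
  C = -0.049 -> Y = 0.951 ✓
  C = -1.174 -> Y = -0.174 ✓
All samples match this transformation.

(b) C + 1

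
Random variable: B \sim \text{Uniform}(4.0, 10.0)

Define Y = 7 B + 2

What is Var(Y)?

For Y = aB + b: Var(Y) = a² * Var(B)
Var(B) = (10 - 4)^2/12 = 3
Var(Y) = 7² * 3 = 49 * 3 = 147

147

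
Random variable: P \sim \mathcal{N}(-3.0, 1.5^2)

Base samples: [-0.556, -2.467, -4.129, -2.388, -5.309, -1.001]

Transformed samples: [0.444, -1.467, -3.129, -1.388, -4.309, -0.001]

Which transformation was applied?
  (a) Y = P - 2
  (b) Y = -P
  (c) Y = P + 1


Checking option (c) Y = P + 1:
  P = -0.556 -> Y = 0.444 ✓
  P = -2.467 -> Y = -1.467 ✓
  P = -4.129 -> Y = -3.129 ✓
All samples match this transformation.

(c) P + 1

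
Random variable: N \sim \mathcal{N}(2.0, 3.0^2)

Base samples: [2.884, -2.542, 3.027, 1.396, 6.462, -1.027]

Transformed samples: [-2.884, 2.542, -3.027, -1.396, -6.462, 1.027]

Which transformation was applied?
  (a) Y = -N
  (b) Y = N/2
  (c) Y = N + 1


Checking option (a) Y = -N:
  N = 2.884 -> Y = -2.884 ✓
  N = -2.542 -> Y = 2.542 ✓
  N = 3.027 -> Y = -3.027 ✓
All samples match this transformation.

(a) -N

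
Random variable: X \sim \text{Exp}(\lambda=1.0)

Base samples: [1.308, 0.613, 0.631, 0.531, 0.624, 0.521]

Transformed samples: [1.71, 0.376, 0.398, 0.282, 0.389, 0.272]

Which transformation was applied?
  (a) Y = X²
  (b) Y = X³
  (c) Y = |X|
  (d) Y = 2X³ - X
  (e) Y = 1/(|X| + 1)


Checking option (a) Y = X²:
  X = 1.308 -> Y = 1.71 ✓
  X = 0.613 -> Y = 0.376 ✓
  X = 0.631 -> Y = 0.398 ✓
All samples match this transformation.

(a) X²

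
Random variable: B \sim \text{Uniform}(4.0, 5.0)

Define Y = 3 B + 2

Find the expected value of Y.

For Y = 3B + 2:
E[Y] = 3 * E[B] + 2
E[B] = (4 + 5)/2 = 4.5
E[Y] = 3 * 4.5 + 2 = 15.5

15.5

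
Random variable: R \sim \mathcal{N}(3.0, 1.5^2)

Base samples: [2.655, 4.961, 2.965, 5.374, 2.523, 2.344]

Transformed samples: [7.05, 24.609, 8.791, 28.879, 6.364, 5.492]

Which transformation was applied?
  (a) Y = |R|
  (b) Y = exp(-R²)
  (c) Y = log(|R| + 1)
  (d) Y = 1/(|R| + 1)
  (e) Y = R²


Checking option (e) Y = R²:
  R = 2.655 -> Y = 7.05 ✓
  R = 4.961 -> Y = 24.609 ✓
  R = 2.965 -> Y = 8.791 ✓
All samples match this transformation.

(e) R²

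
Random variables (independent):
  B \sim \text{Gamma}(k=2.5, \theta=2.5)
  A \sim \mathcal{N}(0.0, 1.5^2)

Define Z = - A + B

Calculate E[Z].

E[Z] = 1*E[B] - 1*E[A]
E[B] = 6.25
E[A] = 0
E[Z] = 1*6.25 - 1*0 = 6.25

6.25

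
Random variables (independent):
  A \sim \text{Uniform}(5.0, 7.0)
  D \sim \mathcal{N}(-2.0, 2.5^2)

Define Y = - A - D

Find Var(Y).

For independent RVs: Var(aX + bY) = a²Var(X) + b²Var(Y)
Var(A) = 0.33333333
Var(D) = 6.25
Var(Y) = (-1)²*0.33333333 + (-1)²*6.25
= 1*0.33333333 + 1*6.25 = 6.5833333

6.5833333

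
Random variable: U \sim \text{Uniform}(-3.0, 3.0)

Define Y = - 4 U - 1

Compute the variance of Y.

For Y = aU + b: Var(Y) = a² * Var(U)
Var(U) = (3 + 3)^2/12 = 3
Var(Y) = (-4)² * 3 = 16 * 3 = 48

48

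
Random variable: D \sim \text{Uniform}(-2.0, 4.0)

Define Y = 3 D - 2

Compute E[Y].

For Y = 3D - 2:
E[Y] = 3 * E[D] - 2
E[D] = (-2 + 4)/2 = 1
E[Y] = 3 * 1 - 2 = 1

1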